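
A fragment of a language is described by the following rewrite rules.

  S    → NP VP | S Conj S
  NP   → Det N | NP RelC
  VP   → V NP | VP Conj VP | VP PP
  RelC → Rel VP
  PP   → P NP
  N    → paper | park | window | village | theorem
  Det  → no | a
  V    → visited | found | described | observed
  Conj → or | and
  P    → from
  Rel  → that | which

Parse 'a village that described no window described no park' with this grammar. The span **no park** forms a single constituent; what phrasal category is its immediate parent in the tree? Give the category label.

VP

[S [NP [NP [Det a] [N village]] [RelC [Rel that] [VP [V described] [NP [Det no] [N window]]]]] [VP [V described] [NP [Det no] [N park]]]]
The span 'no park' is the NP node built by NP → Det N.
Its mother is the VP built by VP → V NP.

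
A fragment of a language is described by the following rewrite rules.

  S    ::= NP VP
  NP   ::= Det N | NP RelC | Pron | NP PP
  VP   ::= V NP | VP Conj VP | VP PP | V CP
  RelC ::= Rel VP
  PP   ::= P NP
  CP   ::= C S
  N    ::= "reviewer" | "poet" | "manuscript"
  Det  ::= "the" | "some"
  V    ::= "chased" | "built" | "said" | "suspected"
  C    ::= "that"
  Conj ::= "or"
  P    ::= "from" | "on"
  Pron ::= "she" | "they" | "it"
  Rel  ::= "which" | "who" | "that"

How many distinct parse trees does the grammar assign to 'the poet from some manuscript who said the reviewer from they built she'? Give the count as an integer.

Two of the 7 distinct bracketings:
[S [NP [NP [NP [Det the] [N poet]] [PP [P from] [NP [Det some] [N manuscript]]]] [RelC [Rel who] [VP [V said] [NP [NP [Det the] [N reviewer]] [PP [P from] [NP [Pron they]]]]]]] [VP [V built] [NP [Pron she]]]]
[S [NP [NP [NP [Det the] [N poet]] [PP [P from] [NP [Det some] [N manuscript]]]] [RelC [Rel who] [VP [VP [V said] [NP [Det the] [N reviewer]]] [PP [P from] [NP [Pron they]]]]]] [VP [V built] [NP [Pron she]]]]
The difference turns on whether VP → VP PP is used at the relevant span, versus an alternative expansion of VP.

7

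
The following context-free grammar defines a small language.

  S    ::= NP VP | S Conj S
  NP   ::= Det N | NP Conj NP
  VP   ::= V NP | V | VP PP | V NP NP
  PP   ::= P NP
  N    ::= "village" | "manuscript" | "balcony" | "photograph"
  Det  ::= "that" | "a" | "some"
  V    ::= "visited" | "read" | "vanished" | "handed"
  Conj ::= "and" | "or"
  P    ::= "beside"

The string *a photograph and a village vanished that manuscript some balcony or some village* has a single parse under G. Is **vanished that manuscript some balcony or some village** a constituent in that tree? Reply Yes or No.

[S [NP [NP [Det a] [N photograph]] [Conj and] [NP [Det a] [N village]]] [VP [V vanished] [NP [Det that] [N manuscript]] [NP [NP [Det some] [N balcony]] [Conj or] [NP [Det some] [N village]]]]]
The words 'vanished that manuscript some balcony or some village' are exhaustively dominated by a single VP node (built by VP → V NP NP), so they form a constituent.

Yes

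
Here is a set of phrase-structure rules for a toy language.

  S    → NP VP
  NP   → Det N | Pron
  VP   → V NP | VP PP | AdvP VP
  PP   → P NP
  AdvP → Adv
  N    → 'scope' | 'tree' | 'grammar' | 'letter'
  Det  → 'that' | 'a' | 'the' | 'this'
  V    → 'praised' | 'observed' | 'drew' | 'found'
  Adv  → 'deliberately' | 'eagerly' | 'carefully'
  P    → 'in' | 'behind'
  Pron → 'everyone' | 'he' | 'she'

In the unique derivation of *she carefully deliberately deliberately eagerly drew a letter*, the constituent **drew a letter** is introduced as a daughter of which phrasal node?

VP

[S [NP [Pron she]] [VP [AdvP [Adv carefully]] [VP [AdvP [Adv deliberately]] [VP [AdvP [Adv deliberately]] [VP [AdvP [Adv eagerly]] [VP [V drew] [NP [Det a] [N letter]]]]]]]]
The span 'drew a letter' is the VP node built by VP → V NP.
Its mother is the VP built by VP → AdvP VP.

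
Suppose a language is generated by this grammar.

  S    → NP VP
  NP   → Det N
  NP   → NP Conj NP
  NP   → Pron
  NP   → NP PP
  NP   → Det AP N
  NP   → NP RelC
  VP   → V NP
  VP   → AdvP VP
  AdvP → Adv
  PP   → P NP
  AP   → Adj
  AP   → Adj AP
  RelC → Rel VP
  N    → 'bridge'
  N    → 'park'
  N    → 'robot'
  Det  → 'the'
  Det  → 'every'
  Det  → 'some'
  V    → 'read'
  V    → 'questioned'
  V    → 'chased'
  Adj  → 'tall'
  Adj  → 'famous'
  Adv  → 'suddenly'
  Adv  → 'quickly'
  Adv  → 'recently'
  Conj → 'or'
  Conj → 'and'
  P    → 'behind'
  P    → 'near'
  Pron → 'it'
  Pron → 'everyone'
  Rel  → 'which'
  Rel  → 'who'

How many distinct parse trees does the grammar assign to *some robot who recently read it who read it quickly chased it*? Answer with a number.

The two bracketings:
[S [NP [NP [Det some] [N robot]] [RelC [Rel who] [VP [AdvP [Adv recently]] [VP [V read] [NP [NP [Pron it]] [RelC [Rel who] [VP [V read] [NP [Pron it]]]]]]]]] [VP [AdvP [Adv quickly]] [VP [V chased] [NP [Pron it]]]]]
[S [NP [NP [NP [Det some] [N robot]] [RelC [Rel who] [VP [AdvP [Adv recently]] [VP [V read] [NP [Pron it]]]]]] [RelC [Rel who] [VP [V read] [NP [Pron it]]]]] [VP [AdvP [Adv quickly]] [VP [V chased] [NP [Pron it]]]]]
The trees differ in how a recursive rule is bracketed over the same span.

2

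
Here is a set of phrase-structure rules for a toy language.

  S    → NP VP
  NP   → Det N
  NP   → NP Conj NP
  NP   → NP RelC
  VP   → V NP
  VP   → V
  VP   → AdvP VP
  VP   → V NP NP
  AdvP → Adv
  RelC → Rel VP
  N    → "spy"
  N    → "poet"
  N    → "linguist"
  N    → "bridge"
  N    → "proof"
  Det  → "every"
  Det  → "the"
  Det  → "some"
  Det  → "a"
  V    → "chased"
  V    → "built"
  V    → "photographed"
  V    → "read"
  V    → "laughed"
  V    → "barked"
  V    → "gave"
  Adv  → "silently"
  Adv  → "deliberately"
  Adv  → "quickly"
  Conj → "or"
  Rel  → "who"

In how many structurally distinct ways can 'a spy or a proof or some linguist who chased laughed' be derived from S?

5

Two of the 5 distinct bracketings:
[S [NP [NP [Det a] [N spy]] [Conj or] [NP [NP [Det a] [N proof]] [Conj or] [NP [NP [Det some] [N linguist]] [RelC [Rel who] [VP [V chased]]]]]] [VP [V laughed]]]
[S [NP [NP [Det a] [N spy]] [Conj or] [NP [NP [NP [Det a] [N proof]] [Conj or] [NP [Det some] [N linguist]]] [RelC [Rel who] [VP [V chased]]]]] [VP [V laughed]]]
The trees differ in how a recursive rule is bracketed over the same span.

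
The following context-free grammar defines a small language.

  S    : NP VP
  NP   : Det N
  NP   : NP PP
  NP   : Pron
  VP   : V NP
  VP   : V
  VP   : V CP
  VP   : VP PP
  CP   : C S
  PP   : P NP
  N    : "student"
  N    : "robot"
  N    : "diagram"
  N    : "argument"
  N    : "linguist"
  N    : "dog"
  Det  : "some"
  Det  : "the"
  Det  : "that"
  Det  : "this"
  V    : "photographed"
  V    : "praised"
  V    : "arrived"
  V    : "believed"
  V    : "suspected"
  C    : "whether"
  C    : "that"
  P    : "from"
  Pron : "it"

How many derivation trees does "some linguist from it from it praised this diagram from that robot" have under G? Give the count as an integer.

4

Two of the 4 distinct bracketings:
[S [NP [NP [Det some] [N linguist]] [PP [P from] [NP [NP [Pron it]] [PP [P from] [NP [Pron it]]]]]] [VP [V praised] [NP [NP [Det this] [N diagram]] [PP [P from] [NP [Det that] [N robot]]]]]]
[S [NP [NP [Det some] [N linguist]] [PP [P from] [NP [NP [Pron it]] [PP [P from] [NP [Pron it]]]]]] [VP [VP [V praised] [NP [Det this] [N diagram]]] [PP [P from] [NP [Det that] [N robot]]]]]
The difference turns on whether VP → VP PP is used at the relevant span, versus an alternative expansion of VP.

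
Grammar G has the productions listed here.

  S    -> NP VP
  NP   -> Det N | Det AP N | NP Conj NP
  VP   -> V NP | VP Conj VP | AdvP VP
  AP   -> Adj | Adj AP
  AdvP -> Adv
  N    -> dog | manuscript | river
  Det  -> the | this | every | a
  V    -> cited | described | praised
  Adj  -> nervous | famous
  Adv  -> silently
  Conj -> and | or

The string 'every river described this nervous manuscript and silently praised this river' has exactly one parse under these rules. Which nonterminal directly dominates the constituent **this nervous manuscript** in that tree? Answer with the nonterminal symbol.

VP

[S [NP [Det every] [N river]] [VP [VP [V described] [NP [Det this] [AP [Adj nervous]] [N manuscript]]] [Conj and] [VP [AdvP [Adv silently]] [VP [V praised] [NP [Det this] [N river]]]]]]
The span 'this nervous manuscript' is the NP node built by NP → Det AP N.
Its mother is the VP built by VP → V NP.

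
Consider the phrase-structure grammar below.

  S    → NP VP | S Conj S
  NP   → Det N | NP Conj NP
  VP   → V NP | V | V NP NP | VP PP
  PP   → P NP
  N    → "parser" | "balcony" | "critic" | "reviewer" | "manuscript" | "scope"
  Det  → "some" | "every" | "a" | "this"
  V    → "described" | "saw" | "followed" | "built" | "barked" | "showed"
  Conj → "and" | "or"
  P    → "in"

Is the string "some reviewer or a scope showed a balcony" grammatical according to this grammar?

[S [NP [NP [Det some] [N reviewer]] [Conj or] [NP [Det a] [N scope]]] [VP [V showed] [NP [Det a] [N balcony]]]]
The bracketing above is licensed at every node by one of the given productions, with S at the root.

Grammatical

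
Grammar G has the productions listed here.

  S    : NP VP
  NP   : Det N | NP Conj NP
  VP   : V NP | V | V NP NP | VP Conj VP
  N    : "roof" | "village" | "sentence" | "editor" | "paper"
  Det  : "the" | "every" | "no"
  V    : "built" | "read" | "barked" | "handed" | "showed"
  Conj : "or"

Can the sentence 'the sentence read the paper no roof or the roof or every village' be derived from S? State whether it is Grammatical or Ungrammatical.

S
  NP
    Det: the
    N: sentence
  VP
    V: read
    NP
      Det: the
      N: paper
    NP
      NP
        Det: no
        N: roof
      Conj: or
      NP
        NP
          Det: the
          N: roof
        Conj: or
        NP
          Det: every
          N: village
Every word is introduced by a lexical rule and the phrasal rules combine the resulting categories into a single S.

Grammatical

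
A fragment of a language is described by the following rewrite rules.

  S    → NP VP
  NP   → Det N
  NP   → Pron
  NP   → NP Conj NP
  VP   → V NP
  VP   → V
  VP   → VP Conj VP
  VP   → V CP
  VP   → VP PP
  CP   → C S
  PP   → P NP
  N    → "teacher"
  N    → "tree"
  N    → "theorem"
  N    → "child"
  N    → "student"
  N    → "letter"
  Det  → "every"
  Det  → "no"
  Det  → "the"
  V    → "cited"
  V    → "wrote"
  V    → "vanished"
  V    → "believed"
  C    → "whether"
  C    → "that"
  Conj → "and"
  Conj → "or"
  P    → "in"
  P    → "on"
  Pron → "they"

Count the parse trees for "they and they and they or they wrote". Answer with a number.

Two of the 5 distinct bracketings:
[S [NP [NP [Pron they]] [Conj and] [NP [NP [Pron they]] [Conj and] [NP [NP [Pron they]] [Conj or] [NP [Pron they]]]]] [VP [V wrote]]]
[S [NP [NP [Pron they]] [Conj and] [NP [NP [NP [Pron they]] [Conj and] [NP [Pron they]]] [Conj or] [NP [Pron they]]]] [VP [V wrote]]]
The trees differ in how a recursive rule is bracketed over the same span.

5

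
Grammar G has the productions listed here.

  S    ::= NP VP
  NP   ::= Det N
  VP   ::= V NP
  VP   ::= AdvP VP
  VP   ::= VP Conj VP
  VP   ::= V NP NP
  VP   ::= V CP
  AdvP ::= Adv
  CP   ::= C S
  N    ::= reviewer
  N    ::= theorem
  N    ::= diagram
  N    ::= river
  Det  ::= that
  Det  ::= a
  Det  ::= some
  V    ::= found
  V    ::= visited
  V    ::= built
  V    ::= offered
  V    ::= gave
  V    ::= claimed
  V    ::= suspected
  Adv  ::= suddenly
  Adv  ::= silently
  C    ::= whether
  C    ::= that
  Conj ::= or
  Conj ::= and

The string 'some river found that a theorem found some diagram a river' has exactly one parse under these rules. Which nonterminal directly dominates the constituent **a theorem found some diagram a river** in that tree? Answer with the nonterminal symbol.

[S [NP [Det some] [N river]] [VP [V found] [CP [C that] [S [NP [Det a] [N theorem]] [VP [V found] [NP [Det some] [N diagram]] [NP [Det a] [N river]]]]]]]
The span 'a theorem found some diagram a river' is the S node built by S → NP VP.
Its mother is the CP built by CP → C S.

CP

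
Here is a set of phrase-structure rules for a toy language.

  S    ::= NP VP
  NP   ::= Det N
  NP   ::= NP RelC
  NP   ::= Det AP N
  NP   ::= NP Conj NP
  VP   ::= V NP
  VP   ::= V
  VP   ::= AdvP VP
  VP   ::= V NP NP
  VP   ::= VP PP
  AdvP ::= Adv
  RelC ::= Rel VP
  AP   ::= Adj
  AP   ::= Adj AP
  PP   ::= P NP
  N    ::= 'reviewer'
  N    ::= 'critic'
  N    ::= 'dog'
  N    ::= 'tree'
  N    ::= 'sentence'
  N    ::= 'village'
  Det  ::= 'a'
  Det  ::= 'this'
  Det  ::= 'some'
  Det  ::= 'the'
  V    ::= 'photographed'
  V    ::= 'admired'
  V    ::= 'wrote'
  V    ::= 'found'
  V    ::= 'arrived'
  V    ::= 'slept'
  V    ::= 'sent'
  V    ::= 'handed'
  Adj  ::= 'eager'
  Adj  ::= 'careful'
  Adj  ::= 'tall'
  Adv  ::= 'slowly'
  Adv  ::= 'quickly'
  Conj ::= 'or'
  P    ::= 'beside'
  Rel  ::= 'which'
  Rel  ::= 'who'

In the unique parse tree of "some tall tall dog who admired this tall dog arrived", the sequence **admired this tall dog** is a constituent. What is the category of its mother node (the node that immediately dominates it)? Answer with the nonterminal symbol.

RelC

S
  NP
    NP
      Det: some
      AP
        Adj: tall
        AP
          Adj: tall
      N: dog
    RelC
      Rel: who
      VP
        V: admired
        NP
          Det: this
          AP
            Adj: tall
          N: dog
  VP
    V: arrived
The span 'admired this tall dog' is the VP node built by VP → V NP.
Its mother is the RelC built by RelC → Rel VP.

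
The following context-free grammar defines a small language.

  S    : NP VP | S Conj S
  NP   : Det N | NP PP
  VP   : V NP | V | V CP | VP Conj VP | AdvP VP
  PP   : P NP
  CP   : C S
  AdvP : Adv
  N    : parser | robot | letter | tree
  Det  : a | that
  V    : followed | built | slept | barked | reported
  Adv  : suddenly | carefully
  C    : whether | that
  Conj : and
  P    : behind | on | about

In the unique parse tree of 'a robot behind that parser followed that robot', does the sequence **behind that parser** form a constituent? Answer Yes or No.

[S [NP [NP [Det a] [N robot]] [PP [P behind] [NP [Det that] [N parser]]]] [VP [V followed] [NP [Det that] [N robot]]]]
The words 'behind that parser' are exhaustively dominated by a single PP node (built by PP → P NP), so they form a constituent.

Yes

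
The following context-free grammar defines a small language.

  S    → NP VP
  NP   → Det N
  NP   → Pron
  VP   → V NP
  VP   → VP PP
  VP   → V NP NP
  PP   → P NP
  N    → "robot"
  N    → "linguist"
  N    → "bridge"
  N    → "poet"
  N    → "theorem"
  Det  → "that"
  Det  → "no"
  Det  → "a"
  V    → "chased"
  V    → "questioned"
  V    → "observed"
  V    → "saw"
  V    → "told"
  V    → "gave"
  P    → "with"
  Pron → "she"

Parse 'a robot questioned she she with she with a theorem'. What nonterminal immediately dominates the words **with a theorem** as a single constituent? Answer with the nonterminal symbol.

PP

S
  NP
    Det: a
    N: robot
  VP
    VP
      VP
        V: questioned
        NP
          Pron: she
        NP
          Pron: she
      PP
        P: with
        NP
          Pron: she
    PP
      P: with
      NP
        Det: a
        N: theorem
The span 'with a theorem' is the PP node built by PP → P NP.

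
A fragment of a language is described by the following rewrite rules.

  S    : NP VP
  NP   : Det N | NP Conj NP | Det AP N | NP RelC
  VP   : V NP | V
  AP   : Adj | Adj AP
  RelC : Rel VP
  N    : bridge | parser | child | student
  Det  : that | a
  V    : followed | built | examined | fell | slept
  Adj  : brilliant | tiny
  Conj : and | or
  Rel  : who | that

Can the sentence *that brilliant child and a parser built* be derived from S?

Grammatical

[S [NP [NP [Det that] [AP [Adj brilliant]] [N child]] [Conj and] [NP [Det a] [N parser]]] [VP [V built]]]
Each bracket corresponds to one application of a listed rule, so the string is derivable from S.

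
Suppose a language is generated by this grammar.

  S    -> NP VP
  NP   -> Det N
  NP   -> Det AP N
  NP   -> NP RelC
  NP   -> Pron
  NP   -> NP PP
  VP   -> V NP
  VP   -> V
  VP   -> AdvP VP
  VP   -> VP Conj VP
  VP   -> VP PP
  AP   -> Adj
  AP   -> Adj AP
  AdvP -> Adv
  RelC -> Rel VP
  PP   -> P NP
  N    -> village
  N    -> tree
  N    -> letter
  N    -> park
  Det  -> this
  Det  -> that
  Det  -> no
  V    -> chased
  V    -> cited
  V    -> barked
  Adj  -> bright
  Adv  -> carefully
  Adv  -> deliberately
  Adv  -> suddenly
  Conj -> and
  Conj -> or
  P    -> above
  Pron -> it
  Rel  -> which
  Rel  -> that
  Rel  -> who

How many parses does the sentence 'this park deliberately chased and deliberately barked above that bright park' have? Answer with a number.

Two of the 7 distinct bracketings:
[S [NP [Det this] [N park]] [VP [AdvP [Adv deliberately]] [VP [VP [V chased]] [Conj and] [VP [AdvP [Adv deliberately]] [VP [VP [V barked]] [PP [P above] [NP [Det that] [AP [Adj bright]] [N park]]]]]]]]
[S [NP [Det this] [N park]] [VP [AdvP [Adv deliberately]] [VP [VP [V chased]] [Conj and] [VP [VP [AdvP [Adv deliberately]] [VP [V barked]]] [PP [P above] [NP [Det that] [AP [Adj bright]] [N park]]]]]]]
The trees differ in how a recursive rule is bracketed over the same span.

7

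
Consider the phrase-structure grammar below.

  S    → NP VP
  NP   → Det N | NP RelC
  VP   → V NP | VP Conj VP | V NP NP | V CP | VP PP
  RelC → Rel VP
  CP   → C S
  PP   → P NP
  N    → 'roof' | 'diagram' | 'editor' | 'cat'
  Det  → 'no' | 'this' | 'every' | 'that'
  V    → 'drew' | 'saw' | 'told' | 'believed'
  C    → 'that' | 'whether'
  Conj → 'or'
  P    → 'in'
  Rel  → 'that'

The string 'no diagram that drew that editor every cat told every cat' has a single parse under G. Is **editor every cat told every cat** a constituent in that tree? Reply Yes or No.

[S [NP [NP [Det no] [N diagram]] [RelC [Rel that] [VP [V drew] [NP [Det that] [N editor]] [NP [Det every] [N cat]]]]] [VP [V told] [NP [Det every] [N cat]]]]
The smallest constituent containing 'editor every cat told every cat' is the S spanning 'no diagram that drew that editor every cat told every cat'; no single node in the tree dominates exactly the given words.

No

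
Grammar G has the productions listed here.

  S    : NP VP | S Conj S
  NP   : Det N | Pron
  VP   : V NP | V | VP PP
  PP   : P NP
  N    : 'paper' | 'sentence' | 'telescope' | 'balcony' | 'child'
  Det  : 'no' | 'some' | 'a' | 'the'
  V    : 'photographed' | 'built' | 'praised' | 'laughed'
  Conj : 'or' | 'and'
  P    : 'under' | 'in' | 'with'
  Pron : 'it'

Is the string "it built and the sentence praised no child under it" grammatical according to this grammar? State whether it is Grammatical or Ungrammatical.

[S [S [NP [Pron it]] [VP [V built]]] [Conj and] [S [NP [Det the] [N sentence]] [VP [VP [V praised] [NP [Det no] [N child]]] [PP [P under] [NP [Pron it]]]]]]
Each bracket corresponds to one application of a listed rule, so the string is derivable from S.

Grammatical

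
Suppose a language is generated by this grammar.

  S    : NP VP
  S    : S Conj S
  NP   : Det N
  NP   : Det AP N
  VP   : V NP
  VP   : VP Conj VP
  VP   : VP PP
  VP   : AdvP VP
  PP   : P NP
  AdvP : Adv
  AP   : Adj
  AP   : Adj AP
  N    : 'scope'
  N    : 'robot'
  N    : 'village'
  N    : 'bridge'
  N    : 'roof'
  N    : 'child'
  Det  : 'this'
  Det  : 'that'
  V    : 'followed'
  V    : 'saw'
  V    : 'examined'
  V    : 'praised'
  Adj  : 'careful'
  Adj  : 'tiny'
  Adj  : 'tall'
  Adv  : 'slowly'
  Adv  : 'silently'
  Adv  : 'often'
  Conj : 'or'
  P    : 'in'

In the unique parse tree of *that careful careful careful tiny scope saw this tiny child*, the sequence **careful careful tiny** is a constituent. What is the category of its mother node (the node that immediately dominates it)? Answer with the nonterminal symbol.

AP

S
  NP
    Det: that
    AP
      Adj: careful
      AP
        Adj: careful
        AP
          Adj: careful
          AP
            Adj: tiny
    N: scope
  VP
    V: saw
    NP
      Det: this
      AP
        Adj: tiny
      N: child
The span 'careful careful tiny' is the AP node built by AP → Adj AP.
Its mother is the AP built by AP → Adj AP.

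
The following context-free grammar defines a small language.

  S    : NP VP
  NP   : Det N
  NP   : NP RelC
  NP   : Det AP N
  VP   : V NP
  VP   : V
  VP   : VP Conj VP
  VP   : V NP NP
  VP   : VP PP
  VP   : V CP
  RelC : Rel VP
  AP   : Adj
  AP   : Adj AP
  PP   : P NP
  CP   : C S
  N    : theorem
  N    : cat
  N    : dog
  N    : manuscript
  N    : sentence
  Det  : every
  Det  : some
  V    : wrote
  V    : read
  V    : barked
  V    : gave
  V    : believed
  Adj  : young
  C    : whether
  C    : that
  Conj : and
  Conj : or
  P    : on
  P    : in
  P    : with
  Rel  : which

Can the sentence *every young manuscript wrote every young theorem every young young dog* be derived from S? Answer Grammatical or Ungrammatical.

[S [NP [Det every] [AP [Adj young]] [N manuscript]] [VP [V wrote] [NP [Det every] [AP [Adj young]] [N theorem]] [NP [Det every] [AP [Adj young] [AP [Adj young]]] [N dog]]]]
Every word is introduced by a lexical rule and the phrasal rules combine the resulting categories into a single S.

Grammatical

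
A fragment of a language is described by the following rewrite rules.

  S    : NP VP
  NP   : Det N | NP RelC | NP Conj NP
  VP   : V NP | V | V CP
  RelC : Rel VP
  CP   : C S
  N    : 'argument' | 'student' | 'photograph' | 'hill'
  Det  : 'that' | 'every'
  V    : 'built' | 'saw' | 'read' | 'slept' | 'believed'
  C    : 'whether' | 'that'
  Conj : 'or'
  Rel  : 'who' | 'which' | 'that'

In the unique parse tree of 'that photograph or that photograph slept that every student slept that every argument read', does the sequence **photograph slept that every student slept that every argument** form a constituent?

[S [NP [NP [Det that] [N photograph]] [Conj or] [NP [Det that] [N photograph]]] [VP [V slept] [CP [C that] [S [NP [Det every] [N student]] [VP [V slept] [CP [C that] [S [NP [Det every] [N argument]] [VP [V read]]]]]]]]]
The smallest constituent containing 'photograph slept that every student slept that every argument' is the S spanning 'that photograph or that photograph slept that every student slept that every argument read'; no single node in the tree dominates exactly the given words.

No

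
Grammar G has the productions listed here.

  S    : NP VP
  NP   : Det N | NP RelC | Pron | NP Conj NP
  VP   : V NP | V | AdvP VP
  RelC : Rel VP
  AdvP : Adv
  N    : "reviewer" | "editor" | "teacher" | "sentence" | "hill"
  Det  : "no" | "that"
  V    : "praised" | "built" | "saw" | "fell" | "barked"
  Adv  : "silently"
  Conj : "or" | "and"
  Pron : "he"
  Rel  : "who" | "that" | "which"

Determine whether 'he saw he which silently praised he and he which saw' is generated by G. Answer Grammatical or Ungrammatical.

[S [NP [Pron he]] [VP [V saw] [NP [NP [Pron he]] [RelC [Rel which] [VP [AdvP [Adv silently]] [VP [V praised] [NP [NP [NP [Pron he]] [Conj and] [NP [Pron he]]] [RelC [Rel which] [VP [V saw]]]]]]]]]]
Every word is introduced by a lexical rule and the phrasal rules combine the resulting categories into a single S.

Grammatical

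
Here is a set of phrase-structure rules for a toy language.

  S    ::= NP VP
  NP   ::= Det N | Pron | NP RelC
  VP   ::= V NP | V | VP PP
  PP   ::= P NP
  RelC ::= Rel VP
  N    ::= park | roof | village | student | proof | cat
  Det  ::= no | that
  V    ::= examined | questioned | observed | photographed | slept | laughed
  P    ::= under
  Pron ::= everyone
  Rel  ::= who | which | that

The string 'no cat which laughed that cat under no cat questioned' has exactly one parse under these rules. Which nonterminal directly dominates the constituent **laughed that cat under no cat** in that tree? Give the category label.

[S [NP [NP [Det no] [N cat]] [RelC [Rel which] [VP [VP [V laughed] [NP [Det that] [N cat]]] [PP [P under] [NP [Det no] [N cat]]]]]] [VP [V questioned]]]
The span 'laughed that cat under no cat' is the VP node built by VP → VP PP.
Its mother is the RelC built by RelC → Rel VP.

RelC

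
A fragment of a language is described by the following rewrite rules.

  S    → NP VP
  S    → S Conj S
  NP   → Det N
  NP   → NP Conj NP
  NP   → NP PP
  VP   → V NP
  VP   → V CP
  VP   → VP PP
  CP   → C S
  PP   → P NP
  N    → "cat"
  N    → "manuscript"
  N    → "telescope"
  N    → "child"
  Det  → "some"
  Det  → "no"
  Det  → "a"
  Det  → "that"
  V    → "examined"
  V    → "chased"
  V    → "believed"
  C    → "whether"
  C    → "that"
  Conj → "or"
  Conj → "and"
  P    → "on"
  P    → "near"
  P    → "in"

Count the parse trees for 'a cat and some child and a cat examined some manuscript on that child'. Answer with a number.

Two of the 4 distinct bracketings:
[S [NP [NP [Det a] [N cat]] [Conj and] [NP [NP [Det some] [N child]] [Conj and] [NP [Det a] [N cat]]]] [VP [V examined] [NP [NP [Det some] [N manuscript]] [PP [P on] [NP [Det that] [N child]]]]]]
[S [NP [NP [Det a] [N cat]] [Conj and] [NP [NP [Det some] [N child]] [Conj and] [NP [Det a] [N cat]]]] [VP [VP [V examined] [NP [Det some] [N manuscript]]] [PP [P on] [NP [Det that] [N child]]]]]
The difference turns on whether NP → NP PP is used at the relevant span, versus an alternative expansion of NP.

4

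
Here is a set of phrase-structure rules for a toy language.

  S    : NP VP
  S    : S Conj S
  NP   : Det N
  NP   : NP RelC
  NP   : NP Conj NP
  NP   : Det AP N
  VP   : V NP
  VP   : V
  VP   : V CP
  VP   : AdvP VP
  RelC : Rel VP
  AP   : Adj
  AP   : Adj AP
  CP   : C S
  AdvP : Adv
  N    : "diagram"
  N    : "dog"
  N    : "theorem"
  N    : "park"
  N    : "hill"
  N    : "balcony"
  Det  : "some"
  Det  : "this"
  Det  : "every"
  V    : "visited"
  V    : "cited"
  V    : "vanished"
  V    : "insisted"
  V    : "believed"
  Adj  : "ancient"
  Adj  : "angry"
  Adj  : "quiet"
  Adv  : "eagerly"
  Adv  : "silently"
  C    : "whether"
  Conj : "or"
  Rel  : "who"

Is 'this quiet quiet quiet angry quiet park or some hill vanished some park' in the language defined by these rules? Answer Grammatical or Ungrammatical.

Grammatical

[S [NP [NP [Det this] [AP [Adj quiet] [AP [Adj quiet] [AP [Adj quiet] [AP [Adj angry] [AP [Adj quiet]]]]]] [N park]] [Conj or] [NP [Det some] [N hill]]] [VP [V vanished] [NP [Det some] [N park]]]]
Every word is introduced by a lexical rule and the phrasal rules combine the resulting categories into a single S.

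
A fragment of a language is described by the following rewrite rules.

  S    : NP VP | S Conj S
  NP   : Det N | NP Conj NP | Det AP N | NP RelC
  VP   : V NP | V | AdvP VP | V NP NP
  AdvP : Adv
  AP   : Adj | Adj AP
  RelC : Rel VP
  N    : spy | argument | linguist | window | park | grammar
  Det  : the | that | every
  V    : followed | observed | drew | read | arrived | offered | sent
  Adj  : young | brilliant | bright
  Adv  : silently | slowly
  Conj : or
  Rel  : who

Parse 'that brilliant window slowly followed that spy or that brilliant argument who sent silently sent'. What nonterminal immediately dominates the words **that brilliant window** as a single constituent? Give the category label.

S
  S
    NP
      Det: that
      AP
        Adj: brilliant
      N: window
    VP
      AdvP
        Adv: slowly
      VP
        V: followed
        NP
          Det: that
          N: spy
  Conj: or
  S
    NP
      NP
        Det: that
        AP
          Adj: brilliant
        N: argument
      RelC
        Rel: who
        VP
          V: sent
    VP
      AdvP
        Adv: silently
      VP
        V: sent
The span 'that brilliant window' is the NP node built by NP → Det AP N.

NP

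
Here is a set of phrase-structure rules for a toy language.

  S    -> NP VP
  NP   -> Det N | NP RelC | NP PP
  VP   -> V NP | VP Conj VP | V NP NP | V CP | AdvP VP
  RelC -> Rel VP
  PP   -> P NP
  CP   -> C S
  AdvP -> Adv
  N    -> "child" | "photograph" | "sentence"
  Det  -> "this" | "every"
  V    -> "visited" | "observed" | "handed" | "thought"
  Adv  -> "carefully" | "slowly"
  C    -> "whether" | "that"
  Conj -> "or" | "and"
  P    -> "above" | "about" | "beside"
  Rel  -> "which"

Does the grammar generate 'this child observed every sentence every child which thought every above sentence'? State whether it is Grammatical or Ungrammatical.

Ungrammatical

A Det word can never sit immediately before a P word in any string this grammar generates, so the substring 'every above' rules out a derivation.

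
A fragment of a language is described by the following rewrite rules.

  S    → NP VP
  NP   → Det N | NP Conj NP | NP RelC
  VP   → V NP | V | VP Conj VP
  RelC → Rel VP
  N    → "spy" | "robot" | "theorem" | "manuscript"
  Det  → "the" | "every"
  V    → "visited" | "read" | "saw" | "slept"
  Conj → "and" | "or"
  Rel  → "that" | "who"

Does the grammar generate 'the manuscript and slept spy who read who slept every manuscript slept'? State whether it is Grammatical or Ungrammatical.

Ungrammatical

A V word can never sit immediately before an N word in any string this grammar generates, so the substring 'slept spy' rules out a derivation.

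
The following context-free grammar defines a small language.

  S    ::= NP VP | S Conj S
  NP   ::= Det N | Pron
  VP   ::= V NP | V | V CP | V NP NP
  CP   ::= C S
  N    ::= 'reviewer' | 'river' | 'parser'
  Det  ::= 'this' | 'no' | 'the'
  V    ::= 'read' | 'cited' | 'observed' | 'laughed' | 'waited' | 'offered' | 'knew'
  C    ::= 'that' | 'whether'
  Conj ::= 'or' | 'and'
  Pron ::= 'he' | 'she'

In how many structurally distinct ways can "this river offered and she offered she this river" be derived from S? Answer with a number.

[S [S [NP [Det this] [N river]] [VP [V offered]]] [Conj and] [S [NP [Pron she]] [VP [V offered] [NP [Pron she]] [NP [Det this] [N river]]]]]
No rule offers an alternative attachment or grouping for any span, so this is the only derivation.

1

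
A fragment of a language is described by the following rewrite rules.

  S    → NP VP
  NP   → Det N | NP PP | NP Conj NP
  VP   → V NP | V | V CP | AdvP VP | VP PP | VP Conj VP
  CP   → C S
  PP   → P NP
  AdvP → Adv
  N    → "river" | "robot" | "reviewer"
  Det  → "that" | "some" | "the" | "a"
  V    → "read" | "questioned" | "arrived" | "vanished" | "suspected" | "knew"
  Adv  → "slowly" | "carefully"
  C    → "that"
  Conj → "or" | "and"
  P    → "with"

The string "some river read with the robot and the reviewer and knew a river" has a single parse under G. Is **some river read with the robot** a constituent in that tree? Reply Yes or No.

[S [NP [Det some] [N river]] [VP [VP [VP [V read]] [PP [P with] [NP [NP [Det the] [N robot]] [Conj and] [NP [Det the] [N reviewer]]]]] [Conj and] [VP [V knew] [NP [Det a] [N river]]]]]
The smallest constituent containing 'some river read with the robot' is the S spanning 'some river read with the robot and the reviewer and knew a river'; no single node in the tree dominates exactly the given words.

No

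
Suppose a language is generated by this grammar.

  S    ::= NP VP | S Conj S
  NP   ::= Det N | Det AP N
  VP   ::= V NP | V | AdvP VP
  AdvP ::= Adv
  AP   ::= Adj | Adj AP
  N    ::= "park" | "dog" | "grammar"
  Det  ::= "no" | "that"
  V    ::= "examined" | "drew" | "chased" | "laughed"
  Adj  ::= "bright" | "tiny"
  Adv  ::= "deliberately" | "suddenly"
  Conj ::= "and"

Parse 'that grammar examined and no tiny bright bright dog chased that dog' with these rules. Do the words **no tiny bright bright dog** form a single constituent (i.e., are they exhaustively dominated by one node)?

[S [S [NP [Det that] [N grammar]] [VP [V examined]]] [Conj and] [S [NP [Det no] [AP [Adj tiny] [AP [Adj bright] [AP [Adj bright]]]] [N dog]] [VP [V chased] [NP [Det that] [N dog]]]]]
The words 'no tiny bright bright dog' are exhaustively dominated by a single NP node (built by NP → Det AP N), so they form a constituent.

Yes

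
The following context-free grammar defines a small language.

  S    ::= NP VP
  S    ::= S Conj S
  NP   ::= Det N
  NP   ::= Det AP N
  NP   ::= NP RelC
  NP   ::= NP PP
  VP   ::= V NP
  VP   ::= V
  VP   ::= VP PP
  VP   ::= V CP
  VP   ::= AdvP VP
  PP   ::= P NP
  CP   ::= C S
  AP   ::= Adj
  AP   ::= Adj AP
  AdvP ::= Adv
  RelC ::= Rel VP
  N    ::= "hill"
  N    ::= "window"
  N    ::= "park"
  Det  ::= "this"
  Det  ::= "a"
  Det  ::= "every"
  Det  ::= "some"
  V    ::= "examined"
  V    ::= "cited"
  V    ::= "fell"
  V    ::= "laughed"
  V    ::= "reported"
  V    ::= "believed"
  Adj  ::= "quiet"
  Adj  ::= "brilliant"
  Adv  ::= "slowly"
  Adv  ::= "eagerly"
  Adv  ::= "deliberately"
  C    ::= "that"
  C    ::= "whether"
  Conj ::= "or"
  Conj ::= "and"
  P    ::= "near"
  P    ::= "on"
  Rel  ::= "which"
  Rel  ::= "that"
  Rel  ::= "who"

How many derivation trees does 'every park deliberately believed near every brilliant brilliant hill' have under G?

2

The two bracketings:
[S [NP [Det every] [N park]] [VP [VP [AdvP [Adv deliberately]] [VP [V believed]]] [PP [P near] [NP [Det every] [AP [Adj brilliant] [AP [Adj brilliant]]] [N hill]]]]]
[S [NP [Det every] [N park]] [VP [AdvP [Adv deliberately]] [VP [VP [V believed]] [PP [P near] [NP [Det every] [AP [Adj brilliant] [AP [Adj brilliant]]] [N hill]]]]]]
The trees differ in how a recursive rule is bracketed over the same span.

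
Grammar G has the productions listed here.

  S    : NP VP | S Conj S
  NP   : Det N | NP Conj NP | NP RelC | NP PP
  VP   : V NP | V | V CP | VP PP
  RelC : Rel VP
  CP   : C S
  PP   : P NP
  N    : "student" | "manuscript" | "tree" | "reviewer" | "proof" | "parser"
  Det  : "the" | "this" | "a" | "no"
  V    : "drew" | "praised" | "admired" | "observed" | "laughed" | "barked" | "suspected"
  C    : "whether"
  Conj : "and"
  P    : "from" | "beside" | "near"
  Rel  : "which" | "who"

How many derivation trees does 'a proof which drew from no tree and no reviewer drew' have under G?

Two of the 4 distinct bracketings:
[S [NP [NP [NP [Det a] [N proof]] [RelC [Rel which] [VP [VP [V drew]] [PP [P from] [NP [Det no] [N tree]]]]]] [Conj and] [NP [Det no] [N reviewer]]] [VP [V drew]]]
[S [NP [NP [NP [NP [Det a] [N proof]] [RelC [Rel which] [VP [V drew]]]] [PP [P from] [NP [Det no] [N tree]]]] [Conj and] [NP [Det no] [N reviewer]]] [VP [V drew]]]
The difference turns on whether NP → NP PP is used at the relevant span, versus an alternative expansion of NP.

4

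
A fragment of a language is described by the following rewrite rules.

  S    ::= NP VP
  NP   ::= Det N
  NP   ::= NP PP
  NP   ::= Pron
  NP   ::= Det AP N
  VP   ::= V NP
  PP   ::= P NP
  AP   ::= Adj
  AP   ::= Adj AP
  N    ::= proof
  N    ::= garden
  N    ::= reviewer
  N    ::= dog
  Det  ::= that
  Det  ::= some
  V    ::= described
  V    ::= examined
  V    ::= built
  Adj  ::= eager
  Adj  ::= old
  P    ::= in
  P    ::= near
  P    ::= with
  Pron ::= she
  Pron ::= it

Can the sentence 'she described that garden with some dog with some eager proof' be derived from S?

[S [NP [Pron she]] [VP [V described] [NP [NP [Det that] [N garden]] [PP [P with] [NP [NP [Det some] [N dog]] [PP [P with] [NP [Det some] [AP [Adj eager]] [N proof]]]]]]]]
Every word is introduced by a lexical rule and the phrasal rules combine the resulting categories into a single S.

Grammatical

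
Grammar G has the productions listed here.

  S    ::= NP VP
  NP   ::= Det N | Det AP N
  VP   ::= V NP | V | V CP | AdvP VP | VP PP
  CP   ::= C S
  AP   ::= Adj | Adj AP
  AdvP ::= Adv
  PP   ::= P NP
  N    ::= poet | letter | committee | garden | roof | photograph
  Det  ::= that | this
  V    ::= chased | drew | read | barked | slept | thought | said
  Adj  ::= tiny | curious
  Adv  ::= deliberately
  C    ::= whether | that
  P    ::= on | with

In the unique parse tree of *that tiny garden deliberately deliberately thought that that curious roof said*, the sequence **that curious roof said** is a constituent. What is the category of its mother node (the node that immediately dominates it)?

S
  NP
    Det: that
    AP
      Adj: tiny
    N: garden
  VP
    AdvP
      Adv: deliberately
    VP
      AdvP
        Adv: deliberately
      VP
        V: thought
        CP
          C: that
          S
            NP
              Det: that
              AP
                Adj: curious
              N: roof
            VP
              V: said
The span 'that curious roof said' is the S node built by S → NP VP.
Its mother is the CP built by CP → C S.

CP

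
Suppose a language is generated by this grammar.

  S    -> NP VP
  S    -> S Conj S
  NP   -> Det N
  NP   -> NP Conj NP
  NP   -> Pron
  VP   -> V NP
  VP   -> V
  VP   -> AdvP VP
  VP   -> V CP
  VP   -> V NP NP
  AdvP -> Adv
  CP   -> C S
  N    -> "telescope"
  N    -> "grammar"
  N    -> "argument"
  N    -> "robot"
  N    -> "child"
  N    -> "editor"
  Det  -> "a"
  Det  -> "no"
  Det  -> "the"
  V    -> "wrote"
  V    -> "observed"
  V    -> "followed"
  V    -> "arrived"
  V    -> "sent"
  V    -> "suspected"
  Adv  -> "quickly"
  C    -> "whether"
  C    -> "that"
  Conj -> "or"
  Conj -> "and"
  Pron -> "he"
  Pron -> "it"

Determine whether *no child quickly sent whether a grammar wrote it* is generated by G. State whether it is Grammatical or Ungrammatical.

S
  NP
    Det: no
    N: child
  VP
    AdvP
      Adv: quickly
    VP
      V: sent
      CP
        C: whether
        S
          NP
            Det: a
            N: grammar
          VP
            V: wrote
            NP
              Pron: it
The bracketing above is licensed at every node by one of the given productions, with S at the root.

Grammatical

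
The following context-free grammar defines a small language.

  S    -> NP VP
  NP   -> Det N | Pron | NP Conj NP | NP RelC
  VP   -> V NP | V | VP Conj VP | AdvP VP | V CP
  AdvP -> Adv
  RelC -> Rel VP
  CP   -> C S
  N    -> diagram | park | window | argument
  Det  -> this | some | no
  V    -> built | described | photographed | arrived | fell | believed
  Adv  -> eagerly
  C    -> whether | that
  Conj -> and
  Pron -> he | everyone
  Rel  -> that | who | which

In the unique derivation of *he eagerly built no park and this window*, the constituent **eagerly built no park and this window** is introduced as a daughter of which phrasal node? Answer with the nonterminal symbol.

S
  NP
    Pron: he
  VP
    AdvP
      Adv: eagerly
    VP
      V: built
      NP
        NP
          Det: no
          N: park
        Conj: and
        NP
          Det: this
          N: window
The span 'eagerly built no park and this window' is the VP node built by VP → AdvP VP.
Its mother is the S built by S → NP VP.

S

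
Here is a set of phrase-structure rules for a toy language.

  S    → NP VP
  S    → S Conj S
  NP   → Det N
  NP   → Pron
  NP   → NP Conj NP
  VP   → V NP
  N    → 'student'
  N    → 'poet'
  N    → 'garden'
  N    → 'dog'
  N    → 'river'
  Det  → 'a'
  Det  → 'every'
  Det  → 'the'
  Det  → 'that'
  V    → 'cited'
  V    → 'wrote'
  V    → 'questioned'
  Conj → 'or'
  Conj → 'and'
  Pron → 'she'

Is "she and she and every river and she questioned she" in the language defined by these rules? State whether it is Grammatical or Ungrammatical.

S
  NP
    NP
      Pron: she
    Conj: and
    NP
      NP
        Pron: she
      Conj: and
      NP
        NP
          Det: every
          N: river
        Conj: and
        NP
          Pron: she
  VP
    V: questioned
    NP
      Pron: she
Every word is introduced by a lexical rule and the phrasal rules combine the resulting categories into a single S.

Grammatical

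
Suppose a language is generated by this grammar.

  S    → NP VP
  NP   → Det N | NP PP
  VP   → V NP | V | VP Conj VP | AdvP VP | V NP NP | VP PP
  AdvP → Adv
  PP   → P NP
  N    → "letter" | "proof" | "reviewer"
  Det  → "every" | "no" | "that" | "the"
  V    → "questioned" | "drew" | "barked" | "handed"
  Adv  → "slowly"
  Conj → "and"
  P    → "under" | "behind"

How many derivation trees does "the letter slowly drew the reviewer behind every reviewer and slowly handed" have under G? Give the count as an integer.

5

Two of the 5 distinct bracketings:
[S [NP [Det the] [N letter]] [VP [VP [AdvP [Adv slowly]] [VP [V drew] [NP [NP [Det the] [N reviewer]] [PP [P behind] [NP [Det every] [N reviewer]]]]]] [Conj and] [VP [AdvP [Adv slowly]] [VP [V handed]]]]]
[S [NP [Det the] [N letter]] [VP [VP [AdvP [Adv slowly]] [VP [VP [V drew] [NP [Det the] [N reviewer]]] [PP [P behind] [NP [Det every] [N reviewer]]]]] [Conj and] [VP [AdvP [Adv slowly]] [VP [V handed]]]]]
The difference turns on whether NP → NP PP is used at the relevant span, versus an alternative expansion of NP.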